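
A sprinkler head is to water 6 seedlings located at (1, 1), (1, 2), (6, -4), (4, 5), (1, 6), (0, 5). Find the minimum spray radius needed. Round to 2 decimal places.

A smallest enclosing disk is always determined by at most three of the input points on its boundary.
The farthest pair is (6, -4)–(1, 6) with squared distance 125. The circle on this segment as diameter has centre (3.5, 1) and r² = 125/4 = 31.25.
Check (1, 1): distance² to centre = 6.25 ≤ 31.25, so it lies inside.
All remaining points lie in this disk, and no smaller disk contains both endpoints, so this is the minimum enclosing circle.
r = √(31.25) ≈ 5.59.

5.59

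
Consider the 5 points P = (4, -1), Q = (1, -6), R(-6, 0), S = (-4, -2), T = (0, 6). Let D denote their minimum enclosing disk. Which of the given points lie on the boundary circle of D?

Q, R, T

The minimum enclosing circle is determined by three boundary points: Q, R, T.
Their circumcentre is (1/26, -1/26) with r² = 12325/338.
The farthest remaining point S is at distance² 6813/338 ≤ 12325/338.
The points at distance exactly r from the centre are Q, R, T — 3 points.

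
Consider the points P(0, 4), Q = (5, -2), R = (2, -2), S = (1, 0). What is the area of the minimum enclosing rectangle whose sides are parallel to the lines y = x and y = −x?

22

In coordinates u = x + y, v = x − y the rectangle is axis-aligned; the map (x,y)→(u,v) scales areas by 2.
u-values: 4, 3, 0, 1; range = 4 − 0 = 4.
v-values: -4, 7, 4, 1; range = 7 − (-4) = 11.
Area = (4 × 11) / 2 = 22.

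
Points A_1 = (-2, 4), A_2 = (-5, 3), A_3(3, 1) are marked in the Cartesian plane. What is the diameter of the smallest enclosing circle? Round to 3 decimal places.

8.246

Side lengths²: A_1A_2² = 10, A_1A_3² = 34, A_2A_3² = 68.
Since A_2A_3² = 68 ≥ 34 + 10 = 44, the angle opposite A_2A_3 is not acute, so the smallest enclosing circle has A_2A_3 as diameter.
Centre = midpoint of A_2A_3 = (-1, 2), r² = 68/4 = 17.
Diameter = 2r = 2√17 ≈ 8.246.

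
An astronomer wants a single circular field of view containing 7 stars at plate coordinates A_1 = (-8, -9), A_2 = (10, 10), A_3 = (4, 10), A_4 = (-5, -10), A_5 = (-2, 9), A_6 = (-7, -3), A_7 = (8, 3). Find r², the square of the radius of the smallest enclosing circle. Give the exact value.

By Welzl's lemma the MEC is supported by two points (diametrically opposite) or three points (on a circumcircle).
The farthest pair is A_1–A_2 with squared distance 685. The circle on this segment as diameter has centre (1, 0.5) and r² = 685/4 = 171.25.
Check A_3: distance² to centre = 99.25 ≤ 171.25, so it lies inside.
All remaining points lie in this disk, and no smaller disk contains both endpoints, so this is the minimum enclosing circle.

171.25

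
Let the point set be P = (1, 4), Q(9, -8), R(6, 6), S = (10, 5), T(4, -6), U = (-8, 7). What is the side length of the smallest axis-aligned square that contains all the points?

The bounding box has width 18 and height 15.
An axis-aligned square enclosing the set must have side ≥ max(width, height).
So the minimum side is max(18, 15) = 18.

18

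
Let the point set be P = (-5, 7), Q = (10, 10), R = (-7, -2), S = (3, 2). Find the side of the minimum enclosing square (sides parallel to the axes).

The bounding box has width 17 and height 12.
An axis-aligned square enclosing the set must have side ≥ max(width, height).
So the minimum side is max(17, 12) = 17.

17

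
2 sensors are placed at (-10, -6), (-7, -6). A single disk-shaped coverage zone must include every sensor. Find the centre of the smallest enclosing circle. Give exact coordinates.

(-8.5, -6)

The smallest circle enclosing two points has them as diameter endpoints.
Centre = midpoint = (-8.5, -6); r² = |(-10, -6)−(-7, -6)|²/4 = 9/4 = 2.25.
Centre = (-8.5, -6).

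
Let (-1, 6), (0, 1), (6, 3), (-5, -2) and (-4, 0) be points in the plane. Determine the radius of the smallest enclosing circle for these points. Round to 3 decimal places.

6.042

The minimum enclosing circle of a finite set is fixed by two of the points (as a diameter) or three (as a circumcircle).
The farthest pair is (6, 3)–(-5, -2) with squared distance 146. The circle on this segment as diameter has centre (0.5, 0.5) and r² = 146/4 = 36.5.
Check (-1, 6): distance² to centre = 32.5 ≤ 36.5, so it lies inside.
All remaining points lie in this disk, and no smaller disk contains both endpoints, so this is the minimum enclosing circle.
r = √(36.5) ≈ 6.042.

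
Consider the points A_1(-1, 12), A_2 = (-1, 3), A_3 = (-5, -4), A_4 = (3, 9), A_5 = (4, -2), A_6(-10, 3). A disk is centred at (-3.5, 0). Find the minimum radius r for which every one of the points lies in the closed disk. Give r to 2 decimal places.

The required radius is the distance from (-3.5, 0) to the farthest point.
Squared distances: 150.25, 15.25, 18.25, 123.25, 60.25, 51.25.
Maximum is 150.25, attained at A_1.
r = √(150.25) ≈ 12.26.

12.26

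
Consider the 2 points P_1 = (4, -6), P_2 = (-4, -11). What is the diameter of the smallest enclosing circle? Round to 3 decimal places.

The smallest circle enclosing two points has them as diameter endpoints.
Centre = midpoint = (0, -8.5); r² = |P_1P_2|²/4 = 89/4 = 22.25.
Diameter = 2r = 2√(22.25) ≈ 9.434.

9.434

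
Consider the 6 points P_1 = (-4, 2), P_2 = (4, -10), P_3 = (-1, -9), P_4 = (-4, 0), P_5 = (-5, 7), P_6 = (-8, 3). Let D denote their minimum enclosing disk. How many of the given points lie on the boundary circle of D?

2

A smallest enclosing disk is always determined by at most three of the input points on its boundary.
The farthest pair is P_2–P_5 with squared distance 370. The circle on this segment as diameter has centre (-0.5, -1.5) and r² = 370/4 = 92.5.
Check P_1: distance² to centre = 24.5 ≤ 92.5, so it lies inside.
All remaining points lie in this disk, and no smaller disk contains both endpoints, so this is the minimum enclosing circle.
The points at distance exactly r from the centre are P_2, P_5 — 2 points.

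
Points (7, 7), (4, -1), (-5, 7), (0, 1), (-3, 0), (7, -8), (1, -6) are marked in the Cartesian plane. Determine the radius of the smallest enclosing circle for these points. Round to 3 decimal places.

9.605

A smallest enclosing disk is always determined by at most three of the input points on its boundary.
The farthest pair is (-5, 7)–(7, -8) with squared distance 369. The circle on this segment as diameter has centre (1, -0.5) and r² = 369/4 = 92.25.
Check (7, 7): distance² to centre = 92.25 ≤ 92.25, so it lies inside.
All remaining points lie in this disk, and no smaller disk contains both endpoints, so this is the minimum enclosing circle.
r = √(92.25) ≈ 9.605.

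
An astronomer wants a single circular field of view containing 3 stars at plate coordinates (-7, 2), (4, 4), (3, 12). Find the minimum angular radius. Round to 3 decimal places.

7.071

Call the three points A, B, C in the order given.
Side lengths²: AB² = 125, AC² = 200, BC² = 65.
Since AC² = 200 ≥ 125 + 65 = 190, the angle opposite AC is not acute, so the smallest enclosing circle has AC as diameter.
Centre = midpoint of AC = (-2, 7), r² = 200/4 = 50.
r = √50 ≈ 7.071.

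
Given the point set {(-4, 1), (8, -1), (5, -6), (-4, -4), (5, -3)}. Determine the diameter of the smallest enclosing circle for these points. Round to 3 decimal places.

The minimum enclosing circle is determined by three boundary points: (-4, 1), (8, -1), (-4, -4).
Their circumcentre is (1.75, -1.5) with r² = 39.3125.
The farthest remaining point (5, -6) is at distance² 30.8125 ≤ 39.3125.
Diameter = 2r = 2√(39.3125) ≈ 12.540.

12.540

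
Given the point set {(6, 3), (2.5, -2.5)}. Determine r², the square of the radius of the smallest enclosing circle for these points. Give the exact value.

The smallest circle enclosing two points has them as diameter endpoints.
Centre = midpoint = (4.25, 0.25); r² = |(6, 3)−(2.5, -2.5)|²/4 = 42.5/4 = 10.625.

10.625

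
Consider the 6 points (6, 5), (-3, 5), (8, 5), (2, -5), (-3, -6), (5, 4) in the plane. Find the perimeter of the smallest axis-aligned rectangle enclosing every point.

Width = max x − min x = 8 − (-3) = 11.
Height = max y − min y = 5 − (-6) = 11.
Perimeter = 2(11 + 11) = 44.

44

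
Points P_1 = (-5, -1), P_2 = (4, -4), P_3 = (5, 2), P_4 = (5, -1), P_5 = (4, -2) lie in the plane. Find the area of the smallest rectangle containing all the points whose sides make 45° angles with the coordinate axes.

In coordinates u = x + y, v = x − y the rectangle is axis-aligned; the map (x,y)→(u,v) scales areas by 2.
u-values: -6, 0, 7, 4, 2; range = 7 − (-6) = 13.
v-values: -4, 8, 3, 6, 6; range = 8 − (-4) = 12.
Area = (13 × 12) / 2 = 78.

78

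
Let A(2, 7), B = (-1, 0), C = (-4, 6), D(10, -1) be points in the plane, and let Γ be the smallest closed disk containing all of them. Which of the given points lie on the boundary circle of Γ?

The farthest pair is C–D with squared distance 245. The circle on this segment as diameter has centre (3, 2.5) and r² = 245/4 = 61.25.
Check A: distance² to centre = 21.25 ≤ 61.25, so it lies inside.
All remaining points lie in this disk, and no smaller disk contains both endpoints, so this is the minimum enclosing circle.
The points at distance exactly r from the centre are C, D — 2 points.

C, D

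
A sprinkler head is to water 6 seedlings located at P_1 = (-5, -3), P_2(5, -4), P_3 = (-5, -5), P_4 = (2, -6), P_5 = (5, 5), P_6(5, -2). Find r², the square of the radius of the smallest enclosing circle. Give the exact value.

50

The minimum enclosing circle of a finite set is fixed by two of the points (as a diameter) or three (as a circumcircle).
The farthest pair is P_3–P_5 with squared distance 200. The circle on this segment as diameter has centre (0, 0) and r² = 200/4 = 50.
Check P_1: distance² to centre = 34 ≤ 50, so it lies inside.
All remaining points lie in this disk, and no smaller disk contains both endpoints, so this is the minimum enclosing circle.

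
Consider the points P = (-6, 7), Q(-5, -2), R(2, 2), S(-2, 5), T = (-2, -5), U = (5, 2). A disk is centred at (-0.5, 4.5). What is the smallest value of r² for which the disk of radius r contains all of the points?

92.5

The required radius is the distance from (-0.5, 4.5) to the farthest point.
Squared distances: 36.5, 62.5, 12.5, 2.5, 92.5, 36.5.
Maximum is 92.5, attained at T.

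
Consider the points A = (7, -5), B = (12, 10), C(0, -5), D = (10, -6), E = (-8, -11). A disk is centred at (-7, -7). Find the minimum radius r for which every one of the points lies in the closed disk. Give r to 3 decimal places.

The required radius is the distance from (-7, -7) to the farthest point.
Squared distances: 200, 650, 53, 290, 17.
Maximum is 650, attained at B.
r = √650 ≈ 25.495.

25.495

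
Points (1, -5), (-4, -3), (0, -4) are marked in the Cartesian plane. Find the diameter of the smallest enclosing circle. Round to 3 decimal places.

5.385

Call the three points A, B, C in the order given.
Side lengths²: AB² = 29, AC² = 2, BC² = 17.
Since AB² = 29 ≥ 17 + 2 = 19, the angle opposite AB is not acute, so the smallest enclosing circle has AB as diameter.
Centre = midpoint of AB = (-1.5, -4), r² = 29/4 = 7.25.
Diameter = 2r = 2√(7.25) ≈ 5.385.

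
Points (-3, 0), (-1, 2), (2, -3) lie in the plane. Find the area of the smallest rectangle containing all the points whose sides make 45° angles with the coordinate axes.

16

In coordinates u = x + y, v = x − y the rectangle is axis-aligned; the map (x,y)→(u,v) scales areas by 2.
u-values: -3, 1, -1; range = 1 − (-3) = 4.
v-values: -3, -3, 5; range = 5 − (-3) = 8.
Area = (4 × 8) / 2 = 16.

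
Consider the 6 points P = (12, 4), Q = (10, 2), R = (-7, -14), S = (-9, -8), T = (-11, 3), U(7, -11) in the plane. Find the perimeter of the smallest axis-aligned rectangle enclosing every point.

82

Width = max x − min x = 12 − (-11) = 23.
Height = max y − min y = 4 − (-14) = 18.
Perimeter = 2(23 + 18) = 82.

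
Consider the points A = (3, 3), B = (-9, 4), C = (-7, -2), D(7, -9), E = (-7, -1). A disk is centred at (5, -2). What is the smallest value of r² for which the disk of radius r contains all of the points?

The required radius is the distance from (5, -2) to the farthest point.
Squared distances: 29, 232, 144, 53, 145.
Maximum is 232, attained at B.

232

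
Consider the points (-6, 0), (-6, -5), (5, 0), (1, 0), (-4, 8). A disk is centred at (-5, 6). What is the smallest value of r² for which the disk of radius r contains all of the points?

136

The required radius is the distance from (-5, 6) to the farthest point.
Squared distances: 37, 122, 136, 72, 5.
Maximum is 136, attained at (5, 0).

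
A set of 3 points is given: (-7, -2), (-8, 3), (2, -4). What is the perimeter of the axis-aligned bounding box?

34

Width = max x − min x = 2 − (-8) = 10.
Height = max y − min y = 3 − (-4) = 7.
Perimeter = 2(10 + 7) = 34.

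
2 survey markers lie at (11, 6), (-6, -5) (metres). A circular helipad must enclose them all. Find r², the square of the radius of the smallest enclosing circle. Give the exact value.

The smallest circle enclosing two points has them as diameter endpoints.
Centre = midpoint = (2.5, 0.5); r² = |(11, 6)−(-6, -5)|²/4 = 410/4 = 102.5.

102.5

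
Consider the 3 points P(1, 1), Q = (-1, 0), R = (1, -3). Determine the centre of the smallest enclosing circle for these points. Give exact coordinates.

Side lengths²: PQ² = 5, PR² = 16, QR² = 13.
Since PR² = 16 < 13 + 5 = 18, the triangle is acute, so the smallest enclosing circle is the circumcircle.
Circumcentre = (0.75, -1), r² = 4.0625.
Centre = (0.75, -1).

(0.75, -1)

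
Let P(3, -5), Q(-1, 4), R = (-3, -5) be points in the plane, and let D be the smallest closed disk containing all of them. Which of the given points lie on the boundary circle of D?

P, Q, R

Side lengths²: PQ² = 97, PR² = 36, QR² = 85.
Since PQ² = 97 < 85 + 36 = 121, the triangle is acute, so the smallest enclosing circle is the circumcircle.
Circumcentre = (0, -17/18), r² = 8245/324.
The points at distance exactly r from the centre are P, Q, R — 3 points.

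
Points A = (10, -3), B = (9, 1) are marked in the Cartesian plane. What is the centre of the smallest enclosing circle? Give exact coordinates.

(9.5, -1)

The smallest circle enclosing two points has them as diameter endpoints.
Centre = midpoint = (9.5, -1); r² = |AB|²/4 = 17/4 = 4.25.
Centre = (9.5, -1).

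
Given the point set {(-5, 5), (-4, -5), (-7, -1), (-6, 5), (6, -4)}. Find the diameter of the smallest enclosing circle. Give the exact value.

A smallest enclosing disk is always determined by at most three of the input points on its boundary.
The farthest pair is (-6, 5)–(6, -4) with squared distance 225. The circle on this segment as diameter has centre (0, 0.5) and r² = 225/4 = 56.25.
Check (-5, 5): distance² to centre = 45.25 ≤ 56.25, so it lies inside.
All remaining points lie in this disk, and no smaller disk contains both endpoints, so this is the minimum enclosing circle.
Diameter = 2r = 2√(56.25) = 15.

15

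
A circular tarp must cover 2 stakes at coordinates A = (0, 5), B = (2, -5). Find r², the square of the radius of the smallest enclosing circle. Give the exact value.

The smallest circle enclosing two points has them as diameter endpoints.
Centre = midpoint = (1, 0); r² = |AB|²/4 = 104/4 = 26.

26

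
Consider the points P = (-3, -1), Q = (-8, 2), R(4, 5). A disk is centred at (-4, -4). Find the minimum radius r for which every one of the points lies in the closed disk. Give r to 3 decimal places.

12.042

The required radius is the distance from (-4, -4) to the farthest point.
Squared distances: 10, 52, 145.
Maximum is 145, attained at R.
r = √145 ≈ 12.042.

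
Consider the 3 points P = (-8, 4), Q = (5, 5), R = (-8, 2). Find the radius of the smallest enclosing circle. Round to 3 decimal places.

Side lengths²: PQ² = 170, PR² = 4, QR² = 178.
Since QR² = 178 ≥ 170 + 4 = 174, the angle opposite QR is not acute, so the smallest enclosing circle has QR as diameter.
Centre = midpoint of QR = (-1.5, 3.5), r² = 178/4 = 44.5.
r = √(44.5) ≈ 6.671.

6.671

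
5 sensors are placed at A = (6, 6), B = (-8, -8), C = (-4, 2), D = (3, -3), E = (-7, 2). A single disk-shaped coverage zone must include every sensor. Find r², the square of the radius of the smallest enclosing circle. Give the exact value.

The minimum enclosing circle of a finite set is fixed by two of the points (as a diameter) or three (as a circumcircle).
The farthest pair is A–B with squared distance 392. The circle on this segment as diameter has centre (-1, -1) and r² = 392/4 = 98.
Check C: distance² to centre = 18 ≤ 98, so it lies inside.
All remaining points lie in this disk, and no smaller disk contains both endpoints, so this is the minimum enclosing circle.

98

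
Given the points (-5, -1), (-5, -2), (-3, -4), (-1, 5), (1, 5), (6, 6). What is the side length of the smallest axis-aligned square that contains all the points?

11

The bounding box has width 11 and height 10.
An axis-aligned square enclosing the set must have side ≥ max(width, height).
So the minimum side is max(11, 10) = 11.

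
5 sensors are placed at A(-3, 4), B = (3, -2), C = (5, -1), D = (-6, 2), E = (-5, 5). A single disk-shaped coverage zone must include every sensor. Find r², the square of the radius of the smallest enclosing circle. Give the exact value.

5525/162

The minimum enclosing circle of a finite set is fixed by two of the points (as a diameter) or three (as a circumcircle).
The minimum enclosing circle is determined by three boundary points: C, D, E.
Their circumcentre is (-1/6, 31/18) with r² = 5525/162.
The farthest remaining point B is at distance² 3869/162 ≤ 5525/162.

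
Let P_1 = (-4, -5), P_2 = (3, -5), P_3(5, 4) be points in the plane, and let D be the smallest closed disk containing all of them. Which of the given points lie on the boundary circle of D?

P_1, P_3

Side lengths²: P_1P_2² = 49, P_1P_3² = 162, P_2P_3² = 85.
Since P_1P_3² = 162 ≥ 85 + 49 = 134, the angle opposite P_1P_3 is not acute, so the smallest enclosing circle has P_1P_3 as diameter.
Centre = midpoint of P_1P_3 = (0.5, -0.5), r² = 162/4 = 40.5.
The points at distance exactly r from the centre are P_1, P_3 — 2 points.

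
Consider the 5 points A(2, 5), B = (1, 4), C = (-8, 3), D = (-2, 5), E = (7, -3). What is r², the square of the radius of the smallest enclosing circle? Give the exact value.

65.25

The minimum enclosing circle of a finite set is fixed by two of the points (as a diameter) or three (as a circumcircle).
The farthest pair is C–E with squared distance 261. The circle on this segment as diameter has centre (-0.5, 0) and r² = 261/4 = 65.25.
Check A: distance² to centre = 31.25 ≤ 65.25, so it lies inside.
All remaining points lie in this disk, and no smaller disk contains both endpoints, so this is the minimum enclosing circle.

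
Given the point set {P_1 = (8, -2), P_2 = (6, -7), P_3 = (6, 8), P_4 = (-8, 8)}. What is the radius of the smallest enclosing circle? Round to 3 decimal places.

By Welzl's lemma the MEC is supported by two points (diametrically opposite) or three points (on a circumcircle).
The farthest pair is P_2–P_4 with squared distance 421. The circle on this segment as diameter has centre (-1, 0.5) and r² = 421/4 = 105.25.
Check P_1: distance² to centre = 87.25 ≤ 105.25, so it lies inside.
All remaining points lie in this disk, and no smaller disk contains both endpoints, so this is the minimum enclosing circle.
r = √(105.25) ≈ 10.259.

10.259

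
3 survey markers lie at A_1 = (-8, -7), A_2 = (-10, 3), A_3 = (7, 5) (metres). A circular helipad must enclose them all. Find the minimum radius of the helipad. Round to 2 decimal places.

Side lengths²: A_1A_2² = 104, A_1A_3² = 369, A_2A_3² = 293.
Since A_1A_3² = 369 < 293 + 104 = 397, the triangle is acute, so the smallest enclosing circle is the circumcircle.
Circumcentre = (-57/58, -23/58), r² = 156169/1682.
r = √(156169/1682) ≈ 9.64.

9.64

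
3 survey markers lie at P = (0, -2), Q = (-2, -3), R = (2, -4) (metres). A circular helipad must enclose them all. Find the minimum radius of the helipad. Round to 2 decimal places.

Side lengths²: PQ² = 5, PR² = 8, QR² = 17.
Since QR² = 17 ≥ 8 + 5 = 13, the angle opposite QR is not acute, so the smallest enclosing circle has QR as diameter.
Centre = midpoint of QR = (0, -3.5), r² = 17/4 = 4.25.
r = √(4.25) ≈ 2.06.

2.06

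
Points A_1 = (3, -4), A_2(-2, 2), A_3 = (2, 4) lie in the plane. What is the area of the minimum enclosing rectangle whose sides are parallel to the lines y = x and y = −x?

In coordinates u = x + y, v = x − y the rectangle is axis-aligned; the map (x,y)→(u,v) scales areas by 2.
u-values: -1, 0, 6; range = 6 − (-1) = 7.
v-values: 7, -4, -2; range = 7 − (-4) = 11.
Area = (7 × 11) / 2 = 38.5.

38.5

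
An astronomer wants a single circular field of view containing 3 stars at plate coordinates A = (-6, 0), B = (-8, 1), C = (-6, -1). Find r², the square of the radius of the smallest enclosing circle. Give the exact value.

Side lengths²: AB² = 5, AC² = 1, BC² = 8.
Since BC² = 8 ≥ 5 + 1 = 6, the angle opposite BC is not acute, so the smallest enclosing circle has BC as diameter.
Centre = midpoint of BC = (-7, 0), r² = 8/4 = 2.

2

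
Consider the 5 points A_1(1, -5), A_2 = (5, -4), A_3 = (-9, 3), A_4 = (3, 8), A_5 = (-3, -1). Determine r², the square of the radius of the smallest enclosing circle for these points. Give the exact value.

The minimum enclosing circle is determined by three boundary points: A_2, A_3, A_4.
Their circumcentre is (-13/11, 25/22) with r² = 31265/484.
The farthest remaining point A_1 is at distance² 20529/484 ≤ 31265/484.

31265/484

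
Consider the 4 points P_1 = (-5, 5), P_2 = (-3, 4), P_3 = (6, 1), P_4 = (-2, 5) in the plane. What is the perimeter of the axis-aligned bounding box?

Width = max x − min x = 6 − (-5) = 11.
Height = max y − min y = 5 − 1 = 4.
Perimeter = 2(11 + 4) = 30.

30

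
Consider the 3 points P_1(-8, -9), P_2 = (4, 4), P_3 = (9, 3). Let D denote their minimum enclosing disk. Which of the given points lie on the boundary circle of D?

P_1, P_3

Side lengths²: P_1P_2² = 313, P_1P_3² = 433, P_2P_3² = 26.
Since P_1P_3² = 433 ≥ 313 + 26 = 339, the angle opposite P_1P_3 is not acute, so the smallest enclosing circle has P_1P_3 as diameter.
Centre = midpoint of P_1P_3 = (0.5, -3), r² = 433/4 = 108.25.
The points at distance exactly r from the centre are P_1, P_3 — 2 points.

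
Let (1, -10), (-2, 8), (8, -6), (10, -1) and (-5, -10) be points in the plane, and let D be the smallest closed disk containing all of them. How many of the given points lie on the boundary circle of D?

The minimum enclosing circle of a finite set is fixed by two of the points (as a diameter) or three (as a circumcircle).
The minimum enclosing circle is determined by three boundary points: (-2, 8), (10, -1), (-5, -10).
Their circumcentre is (1/6, -29/18) with r² = 15725/162.
The farthest remaining point (8, -6) is at distance² 13061/162 ≤ 15725/162.
The points at distance exactly r from the centre are (-2, 8), (10, -1), (-5, -10) — 3 points.

3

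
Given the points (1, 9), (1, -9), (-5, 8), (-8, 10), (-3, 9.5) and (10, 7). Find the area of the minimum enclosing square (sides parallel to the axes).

361

The bounding box has width 18 and height 19.
An axis-aligned square enclosing the set must have side ≥ max(width, height).
So the minimum side is max(18, 19) = 19.
Area = 19² = 361.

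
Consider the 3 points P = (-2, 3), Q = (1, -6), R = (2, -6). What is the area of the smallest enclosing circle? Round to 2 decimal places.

76.18

Side lengths²: PQ² = 90, PR² = 97, QR² = 1.
Since PR² = 97 ≥ 90 + 1 = 91, the angle opposite PR is not acute, so the smallest enclosing circle has PR as diameter.
Centre = midpoint of PR = (0, -1.5), r² = 97/4 = 24.25.
Area = π·r² = π·24.25 ≈ 76.18.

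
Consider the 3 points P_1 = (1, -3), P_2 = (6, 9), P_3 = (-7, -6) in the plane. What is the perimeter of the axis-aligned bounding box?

56

Width = max x − min x = 6 − (-7) = 13.
Height = max y − min y = 9 − (-6) = 15.
Perimeter = 2(13 + 15) = 56.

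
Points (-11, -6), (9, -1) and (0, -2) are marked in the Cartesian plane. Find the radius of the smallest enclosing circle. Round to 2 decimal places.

10.31

Call the three points A, B, C in the order given.
Side lengths²: AB² = 425, AC² = 137, BC² = 82.
Since AB² = 425 ≥ 137 + 82 = 219, the angle opposite AB is not acute, so the smallest enclosing circle has AB as diameter.
Centre = midpoint of AB = (-1, -3.5), r² = 425/4 = 106.25.
r = √(106.25) ≈ 10.31.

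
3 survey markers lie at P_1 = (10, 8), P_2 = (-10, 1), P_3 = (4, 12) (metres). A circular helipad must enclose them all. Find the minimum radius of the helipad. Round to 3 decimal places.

10.595

Side lengths²: P_1P_2² = 449, P_1P_3² = 52, P_2P_3² = 317.
Since P_1P_2² = 449 ≥ 317 + 52 = 369, the angle opposite P_1P_2 is not acute, so the smallest enclosing circle has P_1P_2 as diameter.
Centre = midpoint of P_1P_2 = (0, 4.5), r² = 449/4 = 112.25.
r = √(112.25) ≈ 10.595.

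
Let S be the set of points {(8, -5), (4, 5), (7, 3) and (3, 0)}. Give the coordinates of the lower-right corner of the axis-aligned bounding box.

x-range [3, 8], y-range [-5, 5].
The lower-right corner is (8, -5).

(8, -5)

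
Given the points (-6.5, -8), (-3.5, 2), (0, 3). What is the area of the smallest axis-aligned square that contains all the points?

121

The bounding box has width 6.5 and height 11.
An axis-aligned square enclosing the set must have side ≥ max(width, height).
So the minimum side is max(6.5, 11) = 11.
Area = 11² = 121.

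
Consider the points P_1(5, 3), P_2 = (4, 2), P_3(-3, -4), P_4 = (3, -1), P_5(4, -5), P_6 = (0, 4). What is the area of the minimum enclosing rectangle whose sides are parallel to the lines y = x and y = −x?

97.5

In coordinates u = x + y, v = x − y the rectangle is axis-aligned; the map (x,y)→(u,v) scales areas by 2.
u-values: 8, 6, -7, 2, -1, 4; range = 8 − (-7) = 15.
v-values: 2, 2, 1, 4, 9, -4; range = 9 − (-4) = 13.
Area = (15 × 13) / 2 = 97.5.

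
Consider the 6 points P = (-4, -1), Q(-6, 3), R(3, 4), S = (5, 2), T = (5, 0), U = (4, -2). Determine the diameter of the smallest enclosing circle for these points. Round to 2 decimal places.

The minimum enclosing circle of a finite set is fixed by two of the points (as a diameter) or three (as a circumcircle).
The farthest pair is Q–T with squared distance 130. The circle on this segment as diameter has centre (-0.5, 1.5) and r² = 130/4 = 32.5.
Check P: distance² to centre = 18.5 ≤ 32.5, so it lies inside.
All remaining points lie in this disk, and no smaller disk contains both endpoints, so this is the minimum enclosing circle.
Diameter = 2r = 2√(32.5) ≈ 11.40.

11.40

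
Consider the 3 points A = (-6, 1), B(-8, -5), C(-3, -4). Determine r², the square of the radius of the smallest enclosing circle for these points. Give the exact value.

Side lengths²: AB² = 40, AC² = 34, BC² = 26.
Since AB² = 40 < 34 + 26 = 60, the triangle is acute, so the smallest enclosing circle is the circumcircle.
Circumcentre = (-83/14, -33/14), r² = 1105/98.

1105/98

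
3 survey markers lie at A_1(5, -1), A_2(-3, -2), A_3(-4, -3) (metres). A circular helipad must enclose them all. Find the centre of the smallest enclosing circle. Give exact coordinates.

Side lengths²: A_1A_2² = 65, A_1A_3² = 85, A_2A_3² = 2.
Since A_1A_3² = 85 ≥ 65 + 2 = 67, the angle opposite A_1A_3 is not acute, so the smallest enclosing circle has A_1A_3 as diameter.
Centre = midpoint of A_1A_3 = (0.5, -2), r² = 85/4 = 21.25.
Centre = (0.5, -2).

(0.5, -2)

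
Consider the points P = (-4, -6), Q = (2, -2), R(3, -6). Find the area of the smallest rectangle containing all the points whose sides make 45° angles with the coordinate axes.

In coordinates u = x + y, v = x − y the rectangle is axis-aligned; the map (x,y)→(u,v) scales areas by 2.
u-values: -10, 0, -3; range = 0 − (-10) = 10.
v-values: 2, 4, 9; range = 9 − 2 = 7.
Area = (10 × 7) / 2 = 35.

35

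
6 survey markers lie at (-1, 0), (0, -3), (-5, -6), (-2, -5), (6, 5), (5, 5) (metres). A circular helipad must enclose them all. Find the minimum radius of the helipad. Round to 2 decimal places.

7.78

The farthest pair is (-5, -6)–(6, 5) with squared distance 242. The circle on this segment as diameter has centre (0.5, -0.5) and r² = 242/4 = 60.5.
Check (-1, 0): distance² to centre = 2.5 ≤ 60.5, so it lies inside.
All remaining points lie in this disk, and no smaller disk contains both endpoints, so this is the minimum enclosing circle.
r = √(60.5) ≈ 7.78.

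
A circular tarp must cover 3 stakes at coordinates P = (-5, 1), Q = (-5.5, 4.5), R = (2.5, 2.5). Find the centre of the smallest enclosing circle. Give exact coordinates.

Side lengths²: PQ² = 12.5, PR² = 58.5, QR² = 68.
Since QR² = 68 < 58.5 + 12.5 = 71, the triangle is acute, so the smallest enclosing circle is the circumcircle.
Circumcentre = (-14/9, 59/18), r² = 5525/324.
Centre = (-14/9, 59/18).

(-14/9, 59/18)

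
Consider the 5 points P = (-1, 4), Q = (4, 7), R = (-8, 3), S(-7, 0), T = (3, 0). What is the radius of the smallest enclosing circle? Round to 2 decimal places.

A smallest enclosing disk is always determined by at most three of the input points on its boundary.
The farthest pair is Q–S with squared distance 170. The circle on this segment as diameter has centre (-1.5, 3.5) and r² = 170/4 = 42.5.
Check P: distance² to centre = 0.5 ≤ 42.5, so it lies inside.
All remaining points lie in this disk, and no smaller disk contains both endpoints, so this is the minimum enclosing circle.
r = √(42.5) ≈ 6.52.

6.52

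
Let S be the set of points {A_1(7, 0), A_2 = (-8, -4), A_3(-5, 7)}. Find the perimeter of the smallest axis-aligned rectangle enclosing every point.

Width = max x − min x = 7 − (-8) = 15.
Height = max y − min y = 7 − (-4) = 11.
Perimeter = 2(15 + 11) = 52.

52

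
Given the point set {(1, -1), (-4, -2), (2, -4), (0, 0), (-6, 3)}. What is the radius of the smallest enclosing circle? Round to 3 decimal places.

The farthest pair is (2, -4)–(-6, 3) with squared distance 113. The circle on this segment as diameter has centre (-2, -0.5) and r² = 113/4 = 28.25.
Check (1, -1): distance² to centre = 9.25 ≤ 28.25, so it lies inside.
All remaining points lie in this disk, and no smaller disk contains both endpoints, so this is the minimum enclosing circle.
r = √(28.25) ≈ 5.315.

5.315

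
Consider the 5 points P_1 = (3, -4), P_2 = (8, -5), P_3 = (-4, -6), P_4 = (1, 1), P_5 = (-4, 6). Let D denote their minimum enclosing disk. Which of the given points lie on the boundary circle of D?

P_2, P_3, P_5

A smallest enclosing disk is always determined by at most three of the input points on its boundary.
The minimum enclosing circle is determined by three boundary points: P_2, P_3, P_5.
Their circumcentre is (37/24, 0) with r² = 38425/576.
The farthest remaining point P_1 is at distance² 10441/576 ≤ 38425/576.
The points at distance exactly r from the centre are P_2, P_3, P_5 — 3 points.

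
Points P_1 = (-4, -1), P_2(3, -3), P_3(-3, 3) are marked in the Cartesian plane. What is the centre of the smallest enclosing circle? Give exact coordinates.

(0, 0)

Side lengths²: P_1P_2² = 53, P_1P_3² = 17, P_2P_3² = 72.
Since P_2P_3² = 72 ≥ 53 + 17 = 70, the angle opposite P_2P_3 is not acute, so the smallest enclosing circle has P_2P_3 as diameter.
Centre = midpoint of P_2P_3 = (0, 0), r² = 72/4 = 18.
Centre = (0, 0).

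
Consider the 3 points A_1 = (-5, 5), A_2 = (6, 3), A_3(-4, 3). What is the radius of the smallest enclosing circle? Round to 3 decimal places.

Side lengths²: A_1A_2² = 125, A_1A_3² = 5, A_2A_3² = 100.
Since A_1A_2² = 125 ≥ 100 + 5 = 105, the angle opposite A_1A_2 is not acute, so the smallest enclosing circle has A_1A_2 as diameter.
Centre = midpoint of A_1A_2 = (0.5, 4), r² = 125/4 = 31.25.
r = √(31.25) ≈ 5.590.

5.590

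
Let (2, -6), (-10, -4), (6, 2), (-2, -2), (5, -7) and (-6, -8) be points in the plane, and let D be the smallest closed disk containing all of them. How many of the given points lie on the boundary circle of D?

3

By Welzl's lemma the MEC is supported by two points (diametrically opposite) or three points (on a circumcircle).
The minimum enclosing circle is determined by three boundary points: (-10, -4), (6, 2), (5, -7).
Their circumcentre is (-40/23, -39/23) with r² = 38909/529.
The farthest remaining point (-6, -8) is at distance² 30629/529 ≤ 38909/529.
The points at distance exactly r from the centre are (-10, -4), (6, 2), (5, -7) — 3 points.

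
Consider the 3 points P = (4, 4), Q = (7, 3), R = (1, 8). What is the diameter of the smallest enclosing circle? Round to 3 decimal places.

7.810

Side lengths²: PQ² = 10, PR² = 25, QR² = 61.
Since QR² = 61 ≥ 25 + 10 = 35, the angle opposite QR is not acute, so the smallest enclosing circle has QR as diameter.
Centre = midpoint of QR = (4, 5.5), r² = 61/4 = 15.25.
Diameter = 2r = 2√(15.25) ≈ 7.810.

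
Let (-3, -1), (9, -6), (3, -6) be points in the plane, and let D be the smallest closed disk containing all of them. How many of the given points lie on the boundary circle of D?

Call the three points A, B, C in the order given.
Side lengths²: AB² = 169, AC² = 61, BC² = 36.
Since AB² = 169 ≥ 61 + 36 = 97, the angle opposite AB is not acute, so the smallest enclosing circle has AB as diameter.
Centre = midpoint of AB = (3, -3.5), r² = 169/4 = 42.25.
The points at distance exactly r from the centre are (-3, -1), (9, -6) — 2 points.

2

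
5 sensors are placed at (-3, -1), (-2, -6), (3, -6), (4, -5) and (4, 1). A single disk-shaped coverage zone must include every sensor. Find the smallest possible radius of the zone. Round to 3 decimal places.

4.610

The farthest pair is (-2, -6)–(4, 1) with squared distance 85. The circle on this segment as diameter has centre (1, -2.5) and r² = 85/4 = 21.25.
Check (-3, -1): distance² to centre = 18.25 ≤ 21.25, so it lies inside.
All remaining points lie in this disk, and no smaller disk contains both endpoints, so this is the minimum enclosing circle.
r = √(21.25) ≈ 4.610.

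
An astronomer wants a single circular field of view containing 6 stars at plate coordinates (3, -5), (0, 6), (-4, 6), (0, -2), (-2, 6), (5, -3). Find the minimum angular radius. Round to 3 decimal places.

The minimum enclosing circle of a finite set is fixed by two of the points (as a diameter) or three (as a circumcircle).
The farthest pair is (3, -5)–(-4, 6) with squared distance 170. The circle on this segment as diameter has centre (-0.5, 0.5) and r² = 170/4 = 42.5.
Check (0, 6): distance² to centre = 30.5 ≤ 42.5, so it lies inside.
All remaining points lie in this disk, and no smaller disk contains both endpoints, so this is the minimum enclosing circle.
r = √(42.5) ≈ 6.519.

6.519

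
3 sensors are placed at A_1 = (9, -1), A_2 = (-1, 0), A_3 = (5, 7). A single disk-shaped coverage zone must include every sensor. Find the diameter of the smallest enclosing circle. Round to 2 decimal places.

10.90

Side lengths²: A_1A_2² = 101, A_1A_3² = 80, A_2A_3² = 85.
Since A_1A_2² = 101 < 85 + 80 = 165, the triangle is acute, so the smallest enclosing circle is the circumcircle.
Circumcentre = (80/19, 61/38), r² = 42925/1444.
Diameter = 2r = 2√(42925/1444) ≈ 10.90.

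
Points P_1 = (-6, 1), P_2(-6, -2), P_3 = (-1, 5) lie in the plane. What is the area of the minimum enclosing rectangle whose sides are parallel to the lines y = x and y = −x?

18

In coordinates u = x + y, v = x − y the rectangle is axis-aligned; the map (x,y)→(u,v) scales areas by 2.
u-values: -5, -8, 4; range = 4 − (-8) = 12.
v-values: -7, -4, -6; range = -4 − (-7) = 3.
Area = (12 × 3) / 2 = 18.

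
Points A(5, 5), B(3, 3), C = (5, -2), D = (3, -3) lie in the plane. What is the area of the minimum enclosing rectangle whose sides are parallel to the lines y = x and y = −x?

In coordinates u = x + y, v = x − y the rectangle is axis-aligned; the map (x,y)→(u,v) scales areas by 2.
u-values: 10, 6, 3, 0; range = 10 − 0 = 10.
v-values: 0, 0, 7, 6; range = 7 − 0 = 7.
Area = (10 × 7) / 2 = 35.

35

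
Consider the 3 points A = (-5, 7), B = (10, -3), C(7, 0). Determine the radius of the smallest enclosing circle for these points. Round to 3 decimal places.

9.014

Side lengths²: AB² = 325, AC² = 193, BC² = 18.
Since AB² = 325 ≥ 193 + 18 = 211, the angle opposite AB is not acute, so the smallest enclosing circle has AB as diameter.
Centre = midpoint of AB = (2.5, 2), r² = 325/4 = 81.25.
r = √(81.25) ≈ 9.014.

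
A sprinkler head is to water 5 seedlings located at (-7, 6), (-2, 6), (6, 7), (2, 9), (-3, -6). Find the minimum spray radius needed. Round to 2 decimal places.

8.15

A smallest enclosing disk is always determined by at most three of the input points on its boundary.
The minimum enclosing circle is determined by three boundary points: (-7, 6), (6, 7), (-3, -6).
Their circumcentre is (-0.125, 1.625) with r² = 66.40625.
The farthest remaining point (2, 9) is at distance² 58.90625 ≤ 66.40625.
r = √(66.40625) ≈ 8.15.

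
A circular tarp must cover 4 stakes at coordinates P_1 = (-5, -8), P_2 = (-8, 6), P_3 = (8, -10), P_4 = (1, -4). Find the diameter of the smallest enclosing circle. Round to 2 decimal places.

22.63

A smallest enclosing disk is always determined by at most three of the input points on its boundary.
The farthest pair is P_2–P_3 with squared distance 512. The circle on this segment as diameter has centre (0, -2) and r² = 512/4 = 128.
Check P_1: distance² to centre = 61 ≤ 128, so it lies inside.
All remaining points lie in this disk, and no smaller disk contains both endpoints, so this is the minimum enclosing circle.
Diameter = 2r = 2√128 ≈ 22.63.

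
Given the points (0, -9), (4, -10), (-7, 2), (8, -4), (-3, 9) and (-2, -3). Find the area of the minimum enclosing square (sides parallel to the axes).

361

The bounding box has width 15 and height 19.
An axis-aligned square enclosing the set must have side ≥ max(width, height).
So the minimum side is max(15, 19) = 19.
Area = 19² = 361.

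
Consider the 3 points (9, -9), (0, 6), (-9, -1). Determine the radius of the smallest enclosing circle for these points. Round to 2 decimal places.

9.92

Call the three points A, B, C in the order given.
Side lengths²: AB² = 306, AC² = 388, BC² = 130.
Since AC² = 388 < 306 + 130 = 436, the triangle is acute, so the smallest enclosing circle is the circumcircle.
Circumcentre = (16/33, -43/11), r² = 107185/1089.
r = √(107185/1089) ≈ 9.92.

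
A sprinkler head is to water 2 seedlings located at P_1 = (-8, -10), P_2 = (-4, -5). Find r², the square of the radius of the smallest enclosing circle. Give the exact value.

10.25

The smallest circle enclosing two points has them as diameter endpoints.
Centre = midpoint = (-6, -7.5); r² = |P_1P_2|²/4 = 41/4 = 10.25.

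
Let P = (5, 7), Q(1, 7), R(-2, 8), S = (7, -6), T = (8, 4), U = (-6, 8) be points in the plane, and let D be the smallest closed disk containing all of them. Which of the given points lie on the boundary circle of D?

The minimum enclosing circle of a finite set is fixed by two of the points (as a diameter) or three (as a circumcircle).
The farthest pair is S–U with squared distance 365. The circle on this segment as diameter has centre (0.5, 1) and r² = 365/4 = 91.25.
Check P: distance² to centre = 56.25 ≤ 91.25, so it lies inside.
All remaining points lie in this disk, and no smaller disk contains both endpoints, so this is the minimum enclosing circle.
The points at distance exactly r from the centre are S, U — 2 points.

S, U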